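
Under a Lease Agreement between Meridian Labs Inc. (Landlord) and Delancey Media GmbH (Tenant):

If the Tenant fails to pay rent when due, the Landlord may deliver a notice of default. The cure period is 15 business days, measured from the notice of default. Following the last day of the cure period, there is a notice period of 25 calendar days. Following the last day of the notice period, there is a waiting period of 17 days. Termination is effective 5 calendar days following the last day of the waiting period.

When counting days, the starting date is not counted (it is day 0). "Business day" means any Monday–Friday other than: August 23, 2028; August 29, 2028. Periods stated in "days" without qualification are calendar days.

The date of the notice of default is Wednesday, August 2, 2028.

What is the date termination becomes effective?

From Wednesday, August 2, 2028, 15 business days (Aug 3, Aug 4, Aug 7, Aug 8, …, Aug 21, Aug 22, Aug 24, skipping weekends and the listed holiday on Aug 23) brings us to Thursday, August 24, 2028, which is the last day of the cure period.
The last day of the notice period: August 24, 2028 + 25 days = September 18, 2028.
The last day of the waiting period: 17 calendar days after September 18, 2028 is October 5, 2028.
The date termination becomes effective: 5 calendar days after October 5, 2028 is October 10, 2028.

October 10, 2028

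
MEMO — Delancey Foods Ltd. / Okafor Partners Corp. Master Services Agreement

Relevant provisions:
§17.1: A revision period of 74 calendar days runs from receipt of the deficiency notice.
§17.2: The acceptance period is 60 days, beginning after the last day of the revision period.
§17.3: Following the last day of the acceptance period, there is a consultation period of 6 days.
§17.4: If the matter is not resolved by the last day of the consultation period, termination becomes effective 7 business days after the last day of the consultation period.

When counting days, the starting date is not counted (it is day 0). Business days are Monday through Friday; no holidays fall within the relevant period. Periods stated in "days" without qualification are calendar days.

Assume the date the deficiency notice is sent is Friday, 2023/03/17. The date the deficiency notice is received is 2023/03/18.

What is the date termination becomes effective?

The last day of the revision period: 2023/03/18 + 74 days = 2023/05/31.
Adding 60 calendar days to 2023/05/31 gives 2023/07/30, which is the last day of the acceptance period.
The last day of the consultation period: 6 calendar days after 2023/07/30 is 2023/08/05.
From Saturday, 2023/08/05, 7 business days (Aug 7, Aug 8, Aug 9, Aug 10, Aug 11, Aug 14, Aug 15, skipping weekends) brings us to Tuesday, 2023/08/15, which is the date termination becomes effective.

2023/08/15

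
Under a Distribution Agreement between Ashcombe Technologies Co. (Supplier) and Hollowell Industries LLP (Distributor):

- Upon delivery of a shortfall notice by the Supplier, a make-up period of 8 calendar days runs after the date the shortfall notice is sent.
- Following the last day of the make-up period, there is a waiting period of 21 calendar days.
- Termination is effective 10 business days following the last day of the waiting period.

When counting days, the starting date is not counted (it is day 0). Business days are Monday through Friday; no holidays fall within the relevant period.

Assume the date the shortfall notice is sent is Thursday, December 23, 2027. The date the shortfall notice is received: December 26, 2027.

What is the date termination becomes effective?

The last day of the make-up period: December 23, 2027 + 8 days = December 31, 2027.
Adding 21 calendar days to December 31, 2027 gives January 21, 2028, which is the last day of the waiting period.
The date termination becomes effective: counting 10 business days from Friday, January 21, 2028 (Jan 24, Jan 25, Jan 26, Jan 27, Jan 28, Jan 31, Feb 1, Feb 2, Feb 3, Feb 4, skipping weekends) reaches Friday, February 4, 2028.

February 4, 2028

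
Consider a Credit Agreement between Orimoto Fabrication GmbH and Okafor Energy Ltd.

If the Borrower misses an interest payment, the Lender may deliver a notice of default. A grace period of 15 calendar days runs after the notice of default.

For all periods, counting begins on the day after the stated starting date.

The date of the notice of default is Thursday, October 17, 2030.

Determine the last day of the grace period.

The last day of the grace period: 15 calendar days after October 17, 2030 is November 1, 2030.

November 1, 2030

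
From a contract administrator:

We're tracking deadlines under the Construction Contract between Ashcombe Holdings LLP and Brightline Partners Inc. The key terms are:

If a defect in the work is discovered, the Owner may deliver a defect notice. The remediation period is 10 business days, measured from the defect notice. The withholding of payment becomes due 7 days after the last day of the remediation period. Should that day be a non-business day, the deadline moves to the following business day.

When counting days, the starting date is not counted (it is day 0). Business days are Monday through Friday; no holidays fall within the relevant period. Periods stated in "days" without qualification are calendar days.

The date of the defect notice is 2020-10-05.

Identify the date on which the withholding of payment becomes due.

From Monday, 2020-10-05, 10 business days (Oct 6, Oct 7, Oct 8, Oct 9, Oct 12, Oct 13, Oct 14, Oct 15, Oct 16, Oct 19, skipping weekends) brings us to Monday, 2020-10-19, which is the last day of the remediation period.
The date on which the withholding of payment becomes due: 7 calendar days after 2020-10-19 is 2020-10-26. 2020-10-26 is a Monday, so no roll-forward applies.

2020-10-26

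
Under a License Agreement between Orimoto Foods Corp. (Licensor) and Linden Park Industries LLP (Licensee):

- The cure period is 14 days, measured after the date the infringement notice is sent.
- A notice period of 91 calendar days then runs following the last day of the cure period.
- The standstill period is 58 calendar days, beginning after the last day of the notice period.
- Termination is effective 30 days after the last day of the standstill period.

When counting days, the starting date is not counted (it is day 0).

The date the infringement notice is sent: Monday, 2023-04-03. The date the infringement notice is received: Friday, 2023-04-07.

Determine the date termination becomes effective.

Adding 14 calendar days to 2023-04-03 gives 2023-04-17, which is the last day of the cure period.
The last day of the notice period: 2023-04-17 + 91 days = 2023-07-17.
The last day of the standstill period: 2023-07-17 + 58 days = 2023-09-13.
The date termination becomes effective: 30 calendar days after 2023-09-13 is 2023-10-13.

2023-10-13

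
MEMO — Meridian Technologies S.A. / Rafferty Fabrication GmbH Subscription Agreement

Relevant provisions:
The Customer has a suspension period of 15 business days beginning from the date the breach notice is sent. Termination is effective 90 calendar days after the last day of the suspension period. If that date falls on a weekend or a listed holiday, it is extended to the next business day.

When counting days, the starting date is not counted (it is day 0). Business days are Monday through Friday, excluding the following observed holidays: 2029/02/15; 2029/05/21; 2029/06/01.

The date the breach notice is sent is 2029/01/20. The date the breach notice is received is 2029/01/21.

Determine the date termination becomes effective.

2029/05/10

From Saturday, 2029/01/20, 15 business days (Jan 22, Jan 23, Jan 24, Jan 25, …, Feb 7, Feb 8, Feb 9, skipping weekends) brings us to Friday, 2029/02/09, which is the last day of the suspension period.
The date termination becomes effective: 90 calendar days after 2029/02/09 is 2029/05/10. 2029/05/10 is a Thursday and is not a listed holiday, so no roll-forward applies.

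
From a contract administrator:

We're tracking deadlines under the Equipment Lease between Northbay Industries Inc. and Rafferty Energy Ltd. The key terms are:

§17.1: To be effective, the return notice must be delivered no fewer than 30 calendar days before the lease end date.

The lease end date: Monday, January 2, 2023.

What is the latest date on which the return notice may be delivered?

December 3, 2022

January 2, 2023 minus 30 days is December 3, 2022.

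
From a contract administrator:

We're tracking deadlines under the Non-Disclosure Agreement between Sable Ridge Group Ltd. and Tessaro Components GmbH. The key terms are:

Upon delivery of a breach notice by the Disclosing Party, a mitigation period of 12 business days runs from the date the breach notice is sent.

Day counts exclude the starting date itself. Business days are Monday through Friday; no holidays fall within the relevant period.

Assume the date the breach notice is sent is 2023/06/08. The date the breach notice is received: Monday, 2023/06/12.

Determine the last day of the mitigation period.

The last day of the mitigation period: counting 12 business days from Thursday, 2023/06/08 (Jun 9, Jun 12, Jun 13, Jun 14, …, Jun 22, Jun 23, Jun 26, skipping weekends) reaches Monday, 2023/06/26.

2023/06/26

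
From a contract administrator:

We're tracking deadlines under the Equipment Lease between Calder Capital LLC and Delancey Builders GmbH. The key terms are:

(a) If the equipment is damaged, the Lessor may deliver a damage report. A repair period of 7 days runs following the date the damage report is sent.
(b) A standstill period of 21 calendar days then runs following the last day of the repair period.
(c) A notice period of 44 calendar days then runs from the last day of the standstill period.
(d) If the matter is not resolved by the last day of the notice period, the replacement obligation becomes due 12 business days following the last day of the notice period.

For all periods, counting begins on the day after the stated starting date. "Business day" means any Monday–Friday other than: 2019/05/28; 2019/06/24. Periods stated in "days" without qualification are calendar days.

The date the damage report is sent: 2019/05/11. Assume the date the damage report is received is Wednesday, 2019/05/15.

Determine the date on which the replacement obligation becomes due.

2019/08/07

The last day of the repair period: 2019/05/11 + 7 days = 2019/05/18.
The last day of the standstill period: 2019/05/18 + 21 days = 2019/06/08.
The last day of the notice period: 44 calendar days after 2019/06/08 is 2019/07/22.
From Monday, 2019/07/22, 12 business days (Jul 23, Jul 24, Jul 25, Jul 26, …, Aug 5, Aug 6, Aug 7, skipping weekends) brings us to Wednesday, 2019/08/07, which is the date on which the replacement obligation becomes due.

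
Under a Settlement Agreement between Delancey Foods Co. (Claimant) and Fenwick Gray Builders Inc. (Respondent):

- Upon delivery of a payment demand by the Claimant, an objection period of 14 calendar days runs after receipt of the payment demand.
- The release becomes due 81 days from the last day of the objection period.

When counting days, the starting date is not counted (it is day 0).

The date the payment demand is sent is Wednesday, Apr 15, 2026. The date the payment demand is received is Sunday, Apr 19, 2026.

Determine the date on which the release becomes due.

Adding 14 calendar days to Apr 19, 2026 gives May 3, 2026, which is the last day of the objection period.
The date on which the release becomes due: May 3, 2026 + 81 days = Jul 23, 2026.

Jul 23, 2026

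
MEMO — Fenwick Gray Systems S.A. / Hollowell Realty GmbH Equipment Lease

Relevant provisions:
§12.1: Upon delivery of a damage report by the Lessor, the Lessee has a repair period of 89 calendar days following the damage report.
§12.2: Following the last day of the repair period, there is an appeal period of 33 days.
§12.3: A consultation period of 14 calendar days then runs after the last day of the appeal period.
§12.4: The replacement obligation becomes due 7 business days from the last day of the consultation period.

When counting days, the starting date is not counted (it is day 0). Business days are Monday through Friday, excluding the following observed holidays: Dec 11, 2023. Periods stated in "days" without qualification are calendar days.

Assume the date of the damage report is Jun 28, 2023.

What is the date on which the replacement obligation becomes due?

Nov 21, 2023

The last day of the repair period: 89 calendar days after Jun 28, 2023 is Sep 25, 2023.
The last day of the appeal period: Sep 25, 2023 + 33 days = Oct 28, 2023.
The last day of the consultation period: 14 calendar days after Oct 28, 2023 is Nov 11, 2023.
The date on which the replacement obligation becomes due: 7 business days after Saturday, Nov 11, 2023, skipping weekends — Nov 13, Nov 14, Nov 15, Nov 16, Nov 17, Nov 20, Nov 21 — lands on Tuesday, Nov 21, 2023.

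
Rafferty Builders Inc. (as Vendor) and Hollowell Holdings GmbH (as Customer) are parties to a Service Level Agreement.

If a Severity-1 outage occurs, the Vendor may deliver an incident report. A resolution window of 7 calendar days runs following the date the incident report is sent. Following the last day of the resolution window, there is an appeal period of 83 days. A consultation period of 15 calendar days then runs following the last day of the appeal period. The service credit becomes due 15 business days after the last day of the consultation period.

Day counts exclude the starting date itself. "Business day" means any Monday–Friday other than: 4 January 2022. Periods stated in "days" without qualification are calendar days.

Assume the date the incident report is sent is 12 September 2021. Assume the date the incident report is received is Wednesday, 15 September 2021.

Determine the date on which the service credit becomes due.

17 January 2022

The last day of the resolution window: 7 calendar days after 12 September 2021 is 19 September 2021.
The last day of the appeal period: 19 September 2021 + 83 days = 11 December 2021.
Adding 15 calendar days to 11 December 2021 gives 26 December 2021, which is the last day of the consultation period.
The date on which the service credit becomes due: counting 15 business days from Sunday, 26 December 2021 (Dec 27, Dec 28, Dec 29, Dec 30, …, Jan 13, Jan 14, Jan 17, skipping weekends and the listed holiday on Jan 4) reaches Monday, 17 January 2022.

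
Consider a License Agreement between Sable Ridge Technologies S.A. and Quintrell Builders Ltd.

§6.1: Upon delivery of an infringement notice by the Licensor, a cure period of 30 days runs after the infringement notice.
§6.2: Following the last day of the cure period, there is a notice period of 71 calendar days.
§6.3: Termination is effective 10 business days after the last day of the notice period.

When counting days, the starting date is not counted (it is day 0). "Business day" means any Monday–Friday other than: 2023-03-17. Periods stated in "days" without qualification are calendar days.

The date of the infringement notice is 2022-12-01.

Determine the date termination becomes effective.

2023-03-27

The last day of the cure period: 30 calendar days after 2022-12-01 is 2022-12-31.
Adding 71 calendar days to 2022-12-31 gives 2023-03-12, which is the last day of the notice period.
From Sunday, 2023-03-12, 10 business days (Mar 13, Mar 14, Mar 15, Mar 16, Mar 20, Mar 21, Mar 22, Mar 23, Mar 24, Mar 27, skipping weekends and the listed holiday on Mar 17) brings us to Monday, 2023-03-27, which is the date termination becomes effective.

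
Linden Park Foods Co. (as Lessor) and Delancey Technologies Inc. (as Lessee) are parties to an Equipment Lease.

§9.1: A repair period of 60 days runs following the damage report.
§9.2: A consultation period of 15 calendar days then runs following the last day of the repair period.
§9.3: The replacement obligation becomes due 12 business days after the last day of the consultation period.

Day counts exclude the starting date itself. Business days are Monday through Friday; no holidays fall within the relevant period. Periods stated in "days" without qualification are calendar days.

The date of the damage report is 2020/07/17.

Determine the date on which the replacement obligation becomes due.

2020/10/16

The last day of the repair period: 60 calendar days after 2020/07/17 is 2020/09/15.
Adding 15 calendar days to 2020/09/15 gives 2020/09/30, which is the last day of the consultation period.
The date on which the replacement obligation becomes due: 12 business days after Wednesday, 2020/09/30, skipping weekends — Oct 1, Oct 2, Oct 5, Oct 6, …, Oct 14, Oct 15, Oct 16 — lands on Friday, 2020/10/16.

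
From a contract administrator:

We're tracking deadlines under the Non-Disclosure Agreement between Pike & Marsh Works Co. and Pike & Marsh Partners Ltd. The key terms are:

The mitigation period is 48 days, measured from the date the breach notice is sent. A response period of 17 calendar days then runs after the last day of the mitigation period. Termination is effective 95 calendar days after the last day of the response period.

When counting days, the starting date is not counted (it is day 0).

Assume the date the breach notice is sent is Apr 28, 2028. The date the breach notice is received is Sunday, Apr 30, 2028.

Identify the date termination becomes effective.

Oct 5, 2028

The last day of the mitigation period: 48 calendar days after Apr 28, 2028 is Jun 15, 2028.
The last day of the response period: 17 calendar days after Jun 15, 2028 is Jul 2, 2028.
The date termination becomes effective: 95 calendar days after Jul 2, 2028 is Oct 5, 2028.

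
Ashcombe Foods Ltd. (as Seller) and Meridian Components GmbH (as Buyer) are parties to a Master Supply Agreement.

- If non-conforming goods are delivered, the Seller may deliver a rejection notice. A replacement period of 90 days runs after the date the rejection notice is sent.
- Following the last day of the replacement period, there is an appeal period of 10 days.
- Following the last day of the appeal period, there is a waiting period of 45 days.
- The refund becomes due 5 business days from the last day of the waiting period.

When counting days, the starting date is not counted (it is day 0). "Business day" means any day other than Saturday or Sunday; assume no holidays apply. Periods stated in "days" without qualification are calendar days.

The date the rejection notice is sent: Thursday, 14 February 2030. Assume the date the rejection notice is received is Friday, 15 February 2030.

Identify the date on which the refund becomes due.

16 July 2030

Adding 90 calendar days to 14 February 2030 gives 15 May 2030, which is the last day of the replacement period.
The last day of the appeal period: 15 May 2030 + 10 days = 25 May 2030.
Adding 45 calendar days to 25 May 2030 gives 9 July 2030, which is the last day of the waiting period.
The date on which the refund becomes due: counting 5 business days from Tuesday, 9 July 2030 (Jul 10, Jul 11, Jul 12, Jul 15, Jul 16, skipping weekends) reaches Tuesday, 16 July 2030.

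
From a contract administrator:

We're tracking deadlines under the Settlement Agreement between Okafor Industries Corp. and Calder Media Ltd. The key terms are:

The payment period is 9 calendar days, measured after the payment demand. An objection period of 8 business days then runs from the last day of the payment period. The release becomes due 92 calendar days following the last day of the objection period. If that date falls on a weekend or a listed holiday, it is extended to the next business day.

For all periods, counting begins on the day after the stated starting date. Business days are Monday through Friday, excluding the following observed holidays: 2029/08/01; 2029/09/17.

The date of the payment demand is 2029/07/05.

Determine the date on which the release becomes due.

2029/10/25

The last day of the payment period: 2029/07/05 + 9 days = 2029/07/14.
From Saturday, 2029/07/14, 8 business days (Jul 16, Jul 17, Jul 18, Jul 19, Jul 20, Jul 23, Jul 24, Jul 25, skipping weekends) brings us to Wednesday, 2029/07/25, which is the last day of the objection period.
Adding 92 calendar days to 2029/07/25 gives 2029/10/25, which is the date on which the release becomes due. 2029/10/25 is a Thursday and is not a listed holiday, so no roll-forward applies.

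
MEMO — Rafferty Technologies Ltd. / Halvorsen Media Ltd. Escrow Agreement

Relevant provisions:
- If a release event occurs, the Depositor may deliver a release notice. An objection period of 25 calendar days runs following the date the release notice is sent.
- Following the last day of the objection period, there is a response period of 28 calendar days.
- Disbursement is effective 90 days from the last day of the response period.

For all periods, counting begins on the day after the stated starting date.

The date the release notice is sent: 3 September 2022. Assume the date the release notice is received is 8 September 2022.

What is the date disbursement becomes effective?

24 January 2023

The last day of the objection period: 3 September 2022 + 25 days = 28 September 2022.
The last day of the response period: 28 September 2022 + 28 days = 26 October 2022.
The date disbursement becomes effective: 90 calendar days after 26 October 2022 is 24 January 2023.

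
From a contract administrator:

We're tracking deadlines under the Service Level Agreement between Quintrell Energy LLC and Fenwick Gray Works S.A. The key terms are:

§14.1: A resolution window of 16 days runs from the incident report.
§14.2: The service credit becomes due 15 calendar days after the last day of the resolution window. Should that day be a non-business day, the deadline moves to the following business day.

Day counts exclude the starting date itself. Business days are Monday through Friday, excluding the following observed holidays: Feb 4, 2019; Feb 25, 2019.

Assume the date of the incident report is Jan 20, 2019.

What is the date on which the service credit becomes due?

The last day of the resolution window: Jan 20, 2019 + 16 days = Feb 5, 2019.
Adding 15 calendar days to Feb 5, 2019 gives Feb 20, 2019, which is the date on which the service credit becomes due. Feb 20, 2019 is a Wednesday and is not a listed holiday, so no roll-forward applies.

Feb 20, 2019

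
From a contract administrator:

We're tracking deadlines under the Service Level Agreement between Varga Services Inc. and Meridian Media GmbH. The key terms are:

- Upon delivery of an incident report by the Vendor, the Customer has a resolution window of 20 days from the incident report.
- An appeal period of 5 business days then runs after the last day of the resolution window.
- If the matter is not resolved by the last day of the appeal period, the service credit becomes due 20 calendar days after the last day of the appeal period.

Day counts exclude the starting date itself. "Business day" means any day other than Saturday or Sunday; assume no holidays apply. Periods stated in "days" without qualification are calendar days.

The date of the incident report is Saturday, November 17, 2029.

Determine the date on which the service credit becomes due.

January 3, 2030

The last day of the resolution window: November 17, 2029 + 20 days = December 7, 2029.
From Friday, December 7, 2029, 5 business days (Dec 10, Dec 11, Dec 12, Dec 13, Dec 14, skipping weekends) brings us to Friday, December 14, 2029, which is the last day of the appeal period.
Adding 20 calendar days to December 14, 2029 gives January 3, 2030, which is the date on which the service credit becomes due.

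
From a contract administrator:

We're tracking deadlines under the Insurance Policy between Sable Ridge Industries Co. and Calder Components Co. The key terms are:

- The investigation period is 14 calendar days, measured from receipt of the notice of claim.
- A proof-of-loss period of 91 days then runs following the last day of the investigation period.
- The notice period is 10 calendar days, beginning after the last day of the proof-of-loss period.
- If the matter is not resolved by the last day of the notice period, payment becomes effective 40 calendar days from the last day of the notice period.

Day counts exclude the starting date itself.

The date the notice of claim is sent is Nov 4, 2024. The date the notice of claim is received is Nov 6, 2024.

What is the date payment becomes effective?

Apr 10, 2025

The last day of the investigation period: Nov 6, 2024 + 14 days = Nov 20, 2024.
Adding 91 calendar days to Nov 20, 2024 gives Feb 19, 2025, which is the last day of the proof-of-loss period.
The last day of the notice period: Feb 19, 2025 + 10 days = Mar 1, 2025.
The date payment becomes effective: 40 calendar days after Mar 1, 2025 is Apr 10, 2025.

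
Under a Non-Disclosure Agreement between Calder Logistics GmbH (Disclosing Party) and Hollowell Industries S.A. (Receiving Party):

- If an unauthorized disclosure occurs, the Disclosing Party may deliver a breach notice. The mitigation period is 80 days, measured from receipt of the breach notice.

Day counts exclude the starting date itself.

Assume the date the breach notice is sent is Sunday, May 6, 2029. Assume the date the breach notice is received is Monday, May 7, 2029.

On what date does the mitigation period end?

July 26, 2029

The last day of the mitigation period: May 7, 2029 + 80 days = July 26, 2029.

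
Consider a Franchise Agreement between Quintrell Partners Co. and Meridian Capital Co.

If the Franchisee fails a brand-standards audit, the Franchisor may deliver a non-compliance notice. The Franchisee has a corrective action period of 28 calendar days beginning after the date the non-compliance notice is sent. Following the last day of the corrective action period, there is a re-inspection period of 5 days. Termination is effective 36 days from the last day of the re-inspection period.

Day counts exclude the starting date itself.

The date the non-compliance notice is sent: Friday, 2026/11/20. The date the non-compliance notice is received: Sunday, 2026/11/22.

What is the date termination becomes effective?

2027/01/28

The last day of the corrective action period: 28 calendar days after 2026/11/20 is 2026/12/18.
The last day of the re-inspection period: 5 calendar days after 2026/12/18 is 2026/12/23.
Adding 36 calendar days to 2026/12/23 gives 2027/01/28, which is the date termination becomes effective.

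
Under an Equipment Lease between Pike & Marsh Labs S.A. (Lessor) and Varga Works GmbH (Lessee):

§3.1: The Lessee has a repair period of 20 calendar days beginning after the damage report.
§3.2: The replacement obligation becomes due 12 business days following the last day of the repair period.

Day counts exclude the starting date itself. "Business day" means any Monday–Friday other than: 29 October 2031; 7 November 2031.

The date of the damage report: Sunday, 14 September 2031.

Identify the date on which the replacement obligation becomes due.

21 October 2031

The last day of the repair period: 20 calendar days after 14 September 2031 is 4 October 2031.
The date on which the replacement obligation becomes due: counting 12 business days from Saturday, 4 October 2031 (Oct 6, Oct 7, Oct 8, Oct 9, …, Oct 17, Oct 20, Oct 21, skipping weekends) reaches Tuesday, 21 October 2031.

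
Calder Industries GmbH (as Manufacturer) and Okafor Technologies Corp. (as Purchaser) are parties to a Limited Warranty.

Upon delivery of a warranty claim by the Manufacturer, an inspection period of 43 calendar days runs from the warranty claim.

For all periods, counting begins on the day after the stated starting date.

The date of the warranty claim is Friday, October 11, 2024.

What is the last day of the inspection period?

Adding 43 calendar days to October 11, 2024 gives November 23, 2024, which is the last day of the inspection period.

November 23, 2024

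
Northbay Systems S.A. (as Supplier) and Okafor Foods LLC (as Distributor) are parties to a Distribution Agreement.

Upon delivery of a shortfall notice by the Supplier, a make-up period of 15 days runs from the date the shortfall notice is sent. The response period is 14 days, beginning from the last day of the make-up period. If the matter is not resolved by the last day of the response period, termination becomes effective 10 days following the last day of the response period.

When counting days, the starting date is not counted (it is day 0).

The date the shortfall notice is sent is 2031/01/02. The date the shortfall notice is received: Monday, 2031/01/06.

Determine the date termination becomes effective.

The last day of the make-up period: 2031/01/02 + 15 days = 2031/01/17.
The last day of the response period: 14 calendar days after 2031/01/17 is 2031/01/31.
The date termination becomes effective: 10 calendar days after 2031/01/31 is 2031/02/10.

2031/02/10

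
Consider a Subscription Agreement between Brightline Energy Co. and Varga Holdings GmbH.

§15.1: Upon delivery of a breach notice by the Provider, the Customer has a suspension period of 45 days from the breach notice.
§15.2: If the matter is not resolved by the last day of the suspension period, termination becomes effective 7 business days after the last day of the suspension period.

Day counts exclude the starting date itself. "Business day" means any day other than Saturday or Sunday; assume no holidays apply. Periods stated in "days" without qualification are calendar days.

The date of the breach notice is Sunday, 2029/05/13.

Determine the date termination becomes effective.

2029/07/06

The last day of the suspension period: 2029/05/13 + 45 days = 2029/06/27.
The date termination becomes effective: 7 business days after Wednesday, 2029/06/27, skipping weekends — Jun 28, Jun 29, Jul 2, Jul 3, Jul 4, Jul 5, Jul 6 — lands on Friday, 2029/07/06.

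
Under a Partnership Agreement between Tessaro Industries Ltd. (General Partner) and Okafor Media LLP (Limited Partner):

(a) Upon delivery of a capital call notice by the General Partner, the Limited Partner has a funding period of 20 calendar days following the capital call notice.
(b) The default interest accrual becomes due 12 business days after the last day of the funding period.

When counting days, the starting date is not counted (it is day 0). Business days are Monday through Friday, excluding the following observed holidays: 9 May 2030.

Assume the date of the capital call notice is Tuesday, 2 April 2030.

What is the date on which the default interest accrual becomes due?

8 May 2030

The last day of the funding period: 2 April 2030 + 20 days = 22 April 2030.
The date on which the default interest accrual becomes due: counting 12 business days from Monday, 22 April 2030 (Apr 23, Apr 24, Apr 25, Apr 26, …, May 6, May 7, May 8, skipping weekends) reaches Wednesday, 8 May 2030.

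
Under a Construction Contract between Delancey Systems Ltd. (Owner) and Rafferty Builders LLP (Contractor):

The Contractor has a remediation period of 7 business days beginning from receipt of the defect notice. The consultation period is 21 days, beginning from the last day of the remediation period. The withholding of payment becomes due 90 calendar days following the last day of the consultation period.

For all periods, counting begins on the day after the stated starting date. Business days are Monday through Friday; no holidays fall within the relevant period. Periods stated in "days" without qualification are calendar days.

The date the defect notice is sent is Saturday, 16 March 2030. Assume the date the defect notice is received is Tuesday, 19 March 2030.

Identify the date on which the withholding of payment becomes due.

17 July 2030

The last day of the remediation period: counting 7 business days from Tuesday, 19 March 2030 (Mar 20, Mar 21, Mar 22, Mar 25, Mar 26, Mar 27, Mar 28, skipping weekends) reaches Thursday, 28 March 2030.
The last day of the consultation period: 28 March 2030 + 21 days = 18 April 2030.
Adding 90 calendar days to 18 April 2030 gives 17 July 2030, which is the date on which the withholding of payment becomes due.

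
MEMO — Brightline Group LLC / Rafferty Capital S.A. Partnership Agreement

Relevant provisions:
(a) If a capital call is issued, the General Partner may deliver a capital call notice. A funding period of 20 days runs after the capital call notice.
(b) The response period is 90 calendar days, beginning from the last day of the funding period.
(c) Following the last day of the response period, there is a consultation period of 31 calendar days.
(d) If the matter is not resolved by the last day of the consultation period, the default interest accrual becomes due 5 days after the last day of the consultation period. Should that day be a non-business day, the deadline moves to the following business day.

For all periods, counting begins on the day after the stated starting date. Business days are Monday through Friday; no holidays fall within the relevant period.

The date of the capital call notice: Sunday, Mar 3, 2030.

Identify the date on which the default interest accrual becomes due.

The last day of the funding period: Mar 3, 2030 + 20 days = Mar 23, 2030.
The last day of the response period: Mar 23, 2030 + 90 days = Jun 21, 2030.
The last day of the consultation period: 31 calendar days after Jun 21, 2030 is Jul 22, 2030.
The date on which the default interest accrual becomes due: Jul 22, 2030 + 5 days = Jul 27, 2030. That falls on a Saturday, so it rolls to the next business day, Monday, Jul 29, 2030.

Jul 29, 2030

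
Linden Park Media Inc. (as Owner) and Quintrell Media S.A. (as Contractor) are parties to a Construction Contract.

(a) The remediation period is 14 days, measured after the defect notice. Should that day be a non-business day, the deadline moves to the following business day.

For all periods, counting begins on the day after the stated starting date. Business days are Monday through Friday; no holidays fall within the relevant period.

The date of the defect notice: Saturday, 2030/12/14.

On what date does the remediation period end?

2030/12/30

The last day of the remediation period: 2030/12/14 + 14 days = 2030/12/28. That falls on a Saturday, so it rolls to the next business day, Monday, 2030/12/30.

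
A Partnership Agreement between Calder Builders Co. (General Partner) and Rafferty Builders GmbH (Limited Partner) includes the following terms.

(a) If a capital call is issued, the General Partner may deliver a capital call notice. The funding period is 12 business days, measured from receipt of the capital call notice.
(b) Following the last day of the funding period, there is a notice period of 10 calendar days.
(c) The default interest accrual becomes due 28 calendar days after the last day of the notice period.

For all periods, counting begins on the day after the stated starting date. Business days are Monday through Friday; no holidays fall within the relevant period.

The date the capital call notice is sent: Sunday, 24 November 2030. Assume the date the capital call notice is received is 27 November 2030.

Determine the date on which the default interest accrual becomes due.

The last day of the funding period: counting 12 business days from Wednesday, 27 November 2030 (Nov 28, Nov 29, Dec 2, Dec 3, …, Dec 11, Dec 12, Dec 13, skipping weekends) reaches Friday, 13 December 2030.
The last day of the notice period: 10 calendar days after 13 December 2030 is 23 December 2030.
Adding 28 calendar days to 23 December 2030 gives 20 January 2031, which is the date on which the default interest accrual becomes due.

20 January 2031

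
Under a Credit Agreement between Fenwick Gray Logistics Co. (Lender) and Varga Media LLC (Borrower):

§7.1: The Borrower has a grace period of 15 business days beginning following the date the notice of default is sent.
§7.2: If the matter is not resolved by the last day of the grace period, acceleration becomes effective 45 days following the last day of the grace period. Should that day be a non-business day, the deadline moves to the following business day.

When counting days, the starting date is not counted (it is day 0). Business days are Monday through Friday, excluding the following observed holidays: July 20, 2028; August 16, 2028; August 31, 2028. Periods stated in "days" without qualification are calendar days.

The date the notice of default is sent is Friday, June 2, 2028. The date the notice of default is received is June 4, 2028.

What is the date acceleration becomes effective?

The last day of the grace period: 15 business days after Friday, June 2, 2028, skipping weekends — Jun 5, Jun 6, Jun 7, Jun 8, …, Jun 21, Jun 22, Jun 23 — lands on Friday, June 23, 2028.
Adding 45 calendar days to June 23, 2028 gives August 7, 2028, which is the date acceleration becomes effective. August 7, 2028 is a Monday and is not a listed holiday, so no roll-forward applies.

August 7, 2028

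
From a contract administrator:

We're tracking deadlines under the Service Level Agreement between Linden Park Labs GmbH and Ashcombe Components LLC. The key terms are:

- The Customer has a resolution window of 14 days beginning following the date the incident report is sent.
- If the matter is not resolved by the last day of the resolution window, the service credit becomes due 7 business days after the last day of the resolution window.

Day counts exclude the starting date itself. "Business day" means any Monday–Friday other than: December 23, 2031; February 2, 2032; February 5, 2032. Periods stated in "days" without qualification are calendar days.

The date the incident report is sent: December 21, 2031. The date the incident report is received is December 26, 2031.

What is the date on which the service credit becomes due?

The last day of the resolution window: 14 calendar days after December 21, 2031 is January 4, 2032.
The date on which the service credit becomes due: 7 business days after Sunday, January 4, 2032, skipping weekends — Jan 5, Jan 6, Jan 7, Jan 8, Jan 9, Jan 12, Jan 13 — lands on Tuesday, January 13, 2032.

January 13, 2032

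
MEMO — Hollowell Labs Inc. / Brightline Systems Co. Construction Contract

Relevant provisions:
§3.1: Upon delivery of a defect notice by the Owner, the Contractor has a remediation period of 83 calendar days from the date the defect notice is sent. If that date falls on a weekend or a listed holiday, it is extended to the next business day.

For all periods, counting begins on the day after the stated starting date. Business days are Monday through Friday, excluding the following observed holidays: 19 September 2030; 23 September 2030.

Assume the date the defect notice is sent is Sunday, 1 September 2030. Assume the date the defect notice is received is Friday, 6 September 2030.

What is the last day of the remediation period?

Adding 83 calendar days to 1 September 2030 gives 23 November 2030, which is the last day of the remediation period. That falls on a Saturday, so it rolls to the next business day, Monday, 25 November 2030.

25 November 2030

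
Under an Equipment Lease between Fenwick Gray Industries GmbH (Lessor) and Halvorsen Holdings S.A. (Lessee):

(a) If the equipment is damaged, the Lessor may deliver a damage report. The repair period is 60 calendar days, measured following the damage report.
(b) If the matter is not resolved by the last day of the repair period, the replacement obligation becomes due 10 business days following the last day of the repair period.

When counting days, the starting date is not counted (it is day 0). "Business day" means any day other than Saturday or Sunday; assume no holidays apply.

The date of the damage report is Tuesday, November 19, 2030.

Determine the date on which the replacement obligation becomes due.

Adding 60 calendar days to November 19, 2030 gives January 18, 2031, which is the last day of the repair period.
From Saturday, January 18, 2031, 10 business days (Jan 20, Jan 21, Jan 22, Jan 23, Jan 24, Jan 27, Jan 28, Jan 29, Jan 30, Jan 31, skipping weekends) brings us to Friday, January 31, 2031, which is the date on which the replacement obligation becomes due.

January 31, 2031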